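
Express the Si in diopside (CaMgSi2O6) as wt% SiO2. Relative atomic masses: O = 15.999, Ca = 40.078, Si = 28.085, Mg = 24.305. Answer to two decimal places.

Molar mass of CaMgSi2O6 = 1·40.078 + 1·24.305 + 2·28.085 + 6·15.999 = 216.547 g/mol.
Each formula unit contains 2 Si, equivalent to 2/1 = 2.0000 mol SiO2.
M(SiO2) = 1×28.085 + 2×15.999 = 60.083 g/mol.
Mass of SiO2 per formula unit = 2.0000 × 60.083 = 120.166 g.
SiO2 wt% = 120.166 / 216.547 × 100 = 55.49%.

55.49 wt%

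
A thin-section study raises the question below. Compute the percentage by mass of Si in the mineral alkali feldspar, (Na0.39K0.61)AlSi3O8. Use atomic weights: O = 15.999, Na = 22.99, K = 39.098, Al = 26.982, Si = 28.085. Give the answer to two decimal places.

Formula mass = 0.39*22.99 + 0.61*39.098 + 1*26.982 + 3*28.085 + 8*15.999 = 272.045 g/mol, of which 84.255 g is Si.
So Si makes up 84.255/272.045 = 0.3097 of the mass, i.e. 30.97%.

30.97 mass %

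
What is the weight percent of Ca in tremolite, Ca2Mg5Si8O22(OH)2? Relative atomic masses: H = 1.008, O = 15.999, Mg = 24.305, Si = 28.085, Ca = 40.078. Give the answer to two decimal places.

Molar mass of Ca2Mg5Si8O22(OH)2: 2×40.078 + 5×24.305 + 8×28.085 + 24×15.999 + 2×1.008 = 812.353 g/mol.
Mass of Ca per formula unit: 2 × 40.078 = 80.156 g.
Weight fraction Ca = 80.156 / 812.353 = 0.0987.

9.87 weight percent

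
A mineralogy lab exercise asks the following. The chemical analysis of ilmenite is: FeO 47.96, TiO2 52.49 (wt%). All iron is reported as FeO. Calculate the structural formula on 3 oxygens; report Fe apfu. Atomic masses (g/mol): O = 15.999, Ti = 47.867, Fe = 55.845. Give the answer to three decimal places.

FeO: 47.96/71.844 = 0.66756 mol → 0.66756 mol Fe, 0.66756 mol O.
TiO2: 52.49/79.865 = 0.65723 mol → 0.65723 mol Ti, 1.31446 mol O.
Total oxygen = 1.98202 mol. Normalization factor = 3/1.98202 = 1.51361.
Fe per 3 O = 0.66756 × 1.51361 = 1.010.

1.010 Fe apfu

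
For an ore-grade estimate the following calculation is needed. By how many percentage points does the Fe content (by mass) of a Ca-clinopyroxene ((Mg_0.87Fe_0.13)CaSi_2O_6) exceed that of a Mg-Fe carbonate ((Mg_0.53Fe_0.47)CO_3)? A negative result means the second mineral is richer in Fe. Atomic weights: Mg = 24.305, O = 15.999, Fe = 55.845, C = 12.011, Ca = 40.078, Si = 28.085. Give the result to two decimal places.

Fe in (Mg_0.87Fe_0.13)CaSi_2O_6: molar mass 220.647 g/mol; 0.13×55.845 = 7.260 g → 3.29 wt%.
Fe in (Mg_0.53Fe_0.47)CO_3: molar mass 99.137 g/mol; 0.47×55.845 = 26.247 g → 26.48 wt%.
Difference = 3.29 − 26.48 = -23.19 percentage points.

-23.19 percentage points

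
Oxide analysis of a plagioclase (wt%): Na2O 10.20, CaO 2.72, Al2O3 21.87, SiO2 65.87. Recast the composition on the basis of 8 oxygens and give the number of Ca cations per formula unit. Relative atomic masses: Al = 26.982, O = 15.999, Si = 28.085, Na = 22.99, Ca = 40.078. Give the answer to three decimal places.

10.20 wt% Na2O ÷ 61.979 g/mol = 0.16457 mol, giving 0.32914 Na and 0.16457 O.
2.72 wt% CaO ÷ 56.077 g/mol = 0.04850 mol, giving 0.04850 Ca and 0.04850 O.
21.87 wt% Al2O3 ÷ 101.961 g/mol = 0.21449 mol, giving 0.42898 Al and 0.64347 O.
65.87 wt% SiO2 ÷ 60.083 g/mol = 1.09632 mol, giving 1.09632 Si and 2.19264 O.
Oxygen sums to 3.04918; scaling by 8/3.04918 = 2.62366 puts the formula on 8 O.
Ca: 0.04850 × 2.62366 = 0.127 atoms per formula unit.

0.127 Ca apfu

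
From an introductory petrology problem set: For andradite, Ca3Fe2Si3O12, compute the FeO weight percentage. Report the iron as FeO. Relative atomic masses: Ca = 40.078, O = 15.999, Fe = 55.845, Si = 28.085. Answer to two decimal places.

Formula mass = 508.167 g/mol.
2 Fe → 2.0000 mol FeO per formula unit; M(FeO) = 71.844, so FeO mass = 143.688 g.
143.688/508.167 × 100 = 28.28 wt%.

28.28 wt%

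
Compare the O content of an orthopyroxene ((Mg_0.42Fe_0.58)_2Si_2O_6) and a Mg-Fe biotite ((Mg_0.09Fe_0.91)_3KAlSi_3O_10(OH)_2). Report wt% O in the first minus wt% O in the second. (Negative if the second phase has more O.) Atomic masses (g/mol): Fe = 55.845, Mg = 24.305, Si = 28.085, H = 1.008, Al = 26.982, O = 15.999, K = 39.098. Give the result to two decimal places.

O in (Mg_0.42Fe_0.58)_2Si_2O_6: molar mass 237.360 g/mol; 6×15.999 = 95.994 g → 40.44 wt%.
O in (Mg_0.09Fe_0.91)_3KAlSi_3O_10(OH)_2: molar mass 503.358 g/mol; 12×15.999 = 191.988 g → 38.14 wt%.
Difference = 40.44 − 38.14 = 2.30 percentage points.

2.30 percentage points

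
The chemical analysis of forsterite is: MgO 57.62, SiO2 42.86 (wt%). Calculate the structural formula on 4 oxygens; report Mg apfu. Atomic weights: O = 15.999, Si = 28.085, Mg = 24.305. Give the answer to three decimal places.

57.62 wt% MgO ÷ 40.304 g/mol = 1.42963 mol, giving 1.42963 Mg and 1.42963 O.
42.86 wt% SiO2 ÷ 60.083 g/mol = 0.71335 mol, giving 0.71335 Si and 1.42670 O.
Oxygen sums to 2.85633; scaling by 4/2.85633 = 1.40040 puts the formula on 4 O.
Mg: 1.42963 × 1.40040 = 2.002 atoms per formula unit.

2.002 Mg apfu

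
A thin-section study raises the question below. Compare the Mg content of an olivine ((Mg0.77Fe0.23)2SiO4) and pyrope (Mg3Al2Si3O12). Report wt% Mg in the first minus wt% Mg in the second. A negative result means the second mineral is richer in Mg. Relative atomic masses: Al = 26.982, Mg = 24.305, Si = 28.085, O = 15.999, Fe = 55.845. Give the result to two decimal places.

6.03 percentage points

First mineral: 37.430 g Mg in 155.199 g formula = 24.12 wt% Mg.
Second mineral: 72.915 g Mg in 403.122 g formula = 18.09 wt% Mg.
24.12% − 18.09% gives a difference of 6.03 percentage points.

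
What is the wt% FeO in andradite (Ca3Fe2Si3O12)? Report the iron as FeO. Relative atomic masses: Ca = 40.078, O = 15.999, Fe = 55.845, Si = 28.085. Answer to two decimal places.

Formula mass = 508.167 g/mol.
2 Fe → 2.0000 mol FeO per formula unit; M(FeO) = 71.844, so FeO mass = 143.688 g.
143.688/508.167 × 100 = 28.28 wt%.

28.28 wt%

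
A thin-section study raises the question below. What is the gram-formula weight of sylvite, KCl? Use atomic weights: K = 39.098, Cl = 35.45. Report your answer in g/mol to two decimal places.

74.55 g/mol

The formula mass is the sum 1(39.098) + 1(35.45).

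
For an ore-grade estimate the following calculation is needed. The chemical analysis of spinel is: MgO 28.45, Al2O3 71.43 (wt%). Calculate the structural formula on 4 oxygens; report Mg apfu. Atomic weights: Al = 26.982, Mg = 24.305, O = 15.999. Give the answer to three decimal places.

1.006 Mg apfu

28.45 wt% MgO ÷ 40.304 g/mol = 0.70589 mol, giving 0.70589 Mg and 0.70589 O.
71.43 wt% Al2O3 ÷ 101.961 g/mol = 0.70056 mol, giving 1.40112 Al and 2.10168 O.
Oxygen sums to 2.80757; scaling by 4/2.80757 = 1.42472 puts the formula on 4 O.
Mg: 0.70589 × 1.42472 = 1.006 atoms per formula unit.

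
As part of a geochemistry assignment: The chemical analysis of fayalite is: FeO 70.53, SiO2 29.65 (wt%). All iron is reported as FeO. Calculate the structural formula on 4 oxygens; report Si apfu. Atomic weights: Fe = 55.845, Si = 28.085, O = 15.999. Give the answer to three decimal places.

FeO (M=71.844): mol = 0.98171; Fe = 0.98171, O = 0.98171.
SiO2 (M=60.083): mol = 0.49348; Si = 0.49348, O = 0.98696.
ΣO = 1.96867; factor = 4/ΣO = 2.03183.
Si apfu = 0.49348 × 2.03183 = 1.003.

1.003 Si apfu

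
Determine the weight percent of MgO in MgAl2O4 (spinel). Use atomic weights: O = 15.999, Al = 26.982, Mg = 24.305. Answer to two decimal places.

28.33 wt%

M(MgAl2O4) = 142.265 g/mol; M(MgO) = 40.304 g/mol.
Moles MgO per formula unit = 1 Mg ÷ 1 = 1.0000.
MgO fraction = (1.0000 × 40.304) / 142.265 = 40.304/142.265 = 0.2833.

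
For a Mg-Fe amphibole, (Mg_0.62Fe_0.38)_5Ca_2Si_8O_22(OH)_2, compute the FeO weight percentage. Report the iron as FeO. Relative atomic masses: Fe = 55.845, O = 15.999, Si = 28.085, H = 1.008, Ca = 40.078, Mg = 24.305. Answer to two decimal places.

15.65 wt%

Formula mass = 872.279 g/mol.
1.90 Fe → 1.9000 mol FeO per formula unit; M(FeO) = 71.844, so FeO mass = 136.504 g.
136.504/872.279 × 100 = 15.65 wt%.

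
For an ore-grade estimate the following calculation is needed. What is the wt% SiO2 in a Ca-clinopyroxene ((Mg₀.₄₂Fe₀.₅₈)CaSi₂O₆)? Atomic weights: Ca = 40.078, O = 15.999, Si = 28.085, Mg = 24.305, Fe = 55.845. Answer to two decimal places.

Formula mass = 234.840 g/mol.
2 Si → 2.0000 mol SiO2 per formula unit; M(SiO2) = 60.083, so SiO2 mass = 120.166 g.
120.166/234.840 × 100 = 51.17 wt%.

51.17 wt%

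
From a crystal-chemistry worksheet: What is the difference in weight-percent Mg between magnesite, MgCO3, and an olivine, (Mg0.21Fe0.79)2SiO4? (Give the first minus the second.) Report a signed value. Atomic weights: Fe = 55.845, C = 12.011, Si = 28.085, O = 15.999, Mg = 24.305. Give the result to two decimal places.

Mg in MgCO3: molar mass 84.313 g/mol; 1×24.305 = 24.305 g → 28.83 wt%.
Mg in (Mg0.21Fe0.79)2SiO4: molar mass 190.524 g/mol; 0.42×24.305 = 10.208 g → 5.36 wt%.
Difference = 28.83 − 5.36 = 23.47 percentage points.

23.47 percentage points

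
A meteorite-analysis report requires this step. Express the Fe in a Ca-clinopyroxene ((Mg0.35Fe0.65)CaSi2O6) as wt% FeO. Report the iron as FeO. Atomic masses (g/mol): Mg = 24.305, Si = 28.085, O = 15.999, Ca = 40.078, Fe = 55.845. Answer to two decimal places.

M((Mg0.35Fe0.65)CaSi2O6) = 237.048 g/mol; M(FeO) = 71.844 g/mol.
Moles FeO per formula unit = 0.65 Fe ÷ 1 = 0.6500.
FeO fraction = (0.6500 × 71.844) / 237.048 = 46.699/237.048 = 0.1970.

19.70 wt%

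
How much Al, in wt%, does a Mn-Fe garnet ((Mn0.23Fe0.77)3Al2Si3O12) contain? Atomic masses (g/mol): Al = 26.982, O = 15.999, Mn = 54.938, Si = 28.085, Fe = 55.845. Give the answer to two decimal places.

Formula mass = 0.69·54.938 + 2.31·55.845 + 2·26.982 + 3·28.085 + 12·15.999 = 497.116 g/mol, of which 53.964 g is Al.
So Al makes up 53.964/497.116 = 0.1086 of the mass, i.e. 10.86%.

10.86 wt%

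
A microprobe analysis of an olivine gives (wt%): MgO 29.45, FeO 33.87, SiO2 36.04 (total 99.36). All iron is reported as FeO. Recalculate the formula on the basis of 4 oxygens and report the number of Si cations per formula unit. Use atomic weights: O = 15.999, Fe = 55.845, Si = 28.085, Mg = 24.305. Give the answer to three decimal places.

0.999 Si apfu

MgO: 29.45/40.304 = 0.73070 mol → 0.73070 mol Mg, 0.73070 mol O.
FeO: 33.87/71.844 = 0.47144 mol → 0.47144 mol Fe, 0.47144 mol O.
SiO2: 36.04/60.083 = 0.59984 mol → 0.59984 mol Si, 1.19968 mol O.
Total oxygen = 2.40182 mol. Normalization factor = 4/2.40182 = 1.66540.
Si per 4 O = 0.59984 × 1.66540 = 0.999.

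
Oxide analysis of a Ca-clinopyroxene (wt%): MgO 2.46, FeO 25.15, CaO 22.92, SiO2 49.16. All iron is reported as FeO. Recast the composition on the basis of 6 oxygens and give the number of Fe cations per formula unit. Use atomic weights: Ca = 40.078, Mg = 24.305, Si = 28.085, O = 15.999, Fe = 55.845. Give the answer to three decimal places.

2.46 wt% MgO ÷ 40.304 g/mol = 0.06104 mol, giving 0.06104 Mg and 0.06104 O.
25.15 wt% FeO ÷ 71.844 g/mol = 0.35006 mol, giving 0.35006 Fe and 0.35006 O.
22.92 wt% CaO ÷ 56.077 g/mol = 0.40872 mol, giving 0.40872 Ca and 0.40872 O.
49.16 wt% SiO2 ÷ 60.083 g/mol = 0.81820 mol, giving 0.81820 Si and 1.63640 O.
Oxygen sums to 2.45622; scaling by 6/2.45622 = 2.44278 puts the formula on 6 O.
Fe: 0.35006 × 2.44278 = 0.855 atoms per formula unit.

0.855 Fe apfu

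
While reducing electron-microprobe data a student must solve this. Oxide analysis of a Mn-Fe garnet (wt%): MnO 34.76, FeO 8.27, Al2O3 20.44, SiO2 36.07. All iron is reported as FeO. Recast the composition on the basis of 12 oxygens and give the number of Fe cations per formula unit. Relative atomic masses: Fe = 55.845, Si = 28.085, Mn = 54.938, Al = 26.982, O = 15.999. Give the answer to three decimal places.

MnO: 34.76/70.937 = 0.49001 mol → 0.49001 mol Mn, 0.49001 mol O.
FeO: 8.27/71.844 = 0.11511 mol → 0.11511 mol Fe, 0.11511 mol O.
Al2O3: 20.44/101.961 = 0.20047 mol → 0.40094 mol Al, 0.60141 mol O.
SiO2: 36.07/60.083 = 0.60034 mol → 0.60034 mol Si, 1.20068 mol O.
Total oxygen = 2.40721 mol. Normalization factor = 12/2.40721 = 4.98502.
Fe per 12 O = 0.11511 × 4.98502 = 0.574.

0.574 Fe apfu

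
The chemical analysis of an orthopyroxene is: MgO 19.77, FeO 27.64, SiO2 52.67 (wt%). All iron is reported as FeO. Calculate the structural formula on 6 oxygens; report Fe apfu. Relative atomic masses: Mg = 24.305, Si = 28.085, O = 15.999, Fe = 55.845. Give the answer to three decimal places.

MgO: 19.77/40.304 = 0.49052 mol → 0.49052 mol Mg, 0.49052 mol O.
FeO: 27.64/71.844 = 0.38472 mol → 0.38472 mol Fe, 0.38472 mol O.
SiO2: 52.67/60.083 = 0.87662 mol → 0.87662 mol Si, 1.75324 mol O.
Total oxygen = 2.62848 mol. Normalization factor = 6/2.62848 = 2.28269.
Fe per 6 O = 0.38472 × 2.28269 = 0.878.

0.878 Fe apfu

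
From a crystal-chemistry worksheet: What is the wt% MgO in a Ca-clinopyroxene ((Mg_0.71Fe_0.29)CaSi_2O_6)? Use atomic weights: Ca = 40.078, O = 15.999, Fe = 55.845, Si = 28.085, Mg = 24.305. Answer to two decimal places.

12.68 wt%

M((Mg_0.71Fe_0.29)CaSi_2O_6) = 225.694 g/mol; M(MgO) = 40.304 g/mol.
Moles MgO per formula unit = 0.71 Mg ÷ 1 = 0.7100.
MgO fraction = (0.7100 × 40.304) / 225.694 = 28.616/225.694 = 0.1268.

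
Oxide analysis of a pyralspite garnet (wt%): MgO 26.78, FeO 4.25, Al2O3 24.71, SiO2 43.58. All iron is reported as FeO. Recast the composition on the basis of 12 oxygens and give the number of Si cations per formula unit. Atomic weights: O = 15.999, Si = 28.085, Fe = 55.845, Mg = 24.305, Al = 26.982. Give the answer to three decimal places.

26.78 wt% MgO ÷ 40.304 g/mol = 0.66445 mol, giving 0.66445 Mg and 0.66445 O.
4.25 wt% FeO ÷ 71.844 g/mol = 0.05916 mol, giving 0.05916 Fe and 0.05916 O.
24.71 wt% Al2O3 ÷ 101.961 g/mol = 0.24235 mol, giving 0.48470 Al and 0.72705 O.
43.58 wt% SiO2 ÷ 60.083 g/mol = 0.72533 mol, giving 0.72533 Si and 1.45066 O.
Oxygen sums to 2.90132; scaling by 12/2.90132 = 4.13605 puts the formula on 12 O.
Si: 0.72533 × 4.13605 = 3.000 atoms per formula unit.

3.000 Si apfu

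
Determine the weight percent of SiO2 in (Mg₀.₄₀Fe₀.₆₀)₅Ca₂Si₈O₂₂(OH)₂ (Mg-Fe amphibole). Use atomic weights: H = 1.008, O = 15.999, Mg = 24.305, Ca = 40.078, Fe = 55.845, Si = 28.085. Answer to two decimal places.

Formula mass = 906.973 g/mol.
8 Si → 8.0000 mol SiO2 per formula unit; M(SiO2) = 60.083, so SiO2 mass = 480.664 g.
480.664/906.973 × 100 = 53.00 wt%.

53.00 wt%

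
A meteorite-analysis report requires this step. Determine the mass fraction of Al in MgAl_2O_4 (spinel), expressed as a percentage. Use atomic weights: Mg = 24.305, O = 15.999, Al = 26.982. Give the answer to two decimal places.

Formula mass = 1×24.305 + 2×26.982 + 4×15.999 = 142.265 g/mol, of which 53.964 g is Al.
So Al makes up 53.964/142.265 = 0.3793 of the mass, i.e. 37.93%.

37.93 wt%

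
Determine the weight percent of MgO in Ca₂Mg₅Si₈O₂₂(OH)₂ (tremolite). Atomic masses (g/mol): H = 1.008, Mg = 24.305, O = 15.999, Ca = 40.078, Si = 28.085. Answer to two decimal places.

24.81 wt%

Formula mass = 812.353 g/mol.
5 Mg → 5.0000 mol MgO per formula unit; M(MgO) = 40.304, so MgO mass = 201.520 g.
201.520/812.353 × 100 = 24.81 wt%.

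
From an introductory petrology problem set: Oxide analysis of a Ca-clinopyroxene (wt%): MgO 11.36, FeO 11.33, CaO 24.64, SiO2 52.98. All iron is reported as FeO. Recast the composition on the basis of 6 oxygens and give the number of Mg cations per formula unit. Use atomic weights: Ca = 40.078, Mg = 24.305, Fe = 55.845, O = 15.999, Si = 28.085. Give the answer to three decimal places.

0.640 Mg apfu

MgO (M=40.304): mol = 0.28186; Mg = 0.28186, O = 0.28186.
FeO (M=71.844): mol = 0.15770; Fe = 0.15770, O = 0.15770.
CaO (M=56.077): mol = 0.43940; Ca = 0.43940, O = 0.43940.
SiO2 (M=60.083): mol = 0.88178; Si = 0.88178, O = 1.76356.
ΣO = 2.64252; factor = 6/ΣO = 2.27056.
Mg apfu = 0.28186 × 2.27056 = 0.640.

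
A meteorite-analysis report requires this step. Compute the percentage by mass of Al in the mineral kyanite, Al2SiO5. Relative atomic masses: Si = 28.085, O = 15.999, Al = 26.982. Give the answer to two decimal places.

33.30 wt%

M(Al2SiO5) = 162.044 g/mol.
Al contributes 2 × 26.982 = 53.964 g per mole.
53.964/162.044 = 0.3330 → 33.30%.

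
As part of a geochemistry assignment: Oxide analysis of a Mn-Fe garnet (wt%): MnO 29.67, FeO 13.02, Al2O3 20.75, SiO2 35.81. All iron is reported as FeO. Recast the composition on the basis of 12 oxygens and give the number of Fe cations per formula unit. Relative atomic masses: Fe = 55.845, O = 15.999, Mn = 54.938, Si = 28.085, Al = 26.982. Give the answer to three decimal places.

0.905 Fe apfu

29.67 wt% MnO ÷ 70.937 g/mol = 0.41826 mol, giving 0.41826 Mn and 0.41826 O.
13.02 wt% FeO ÷ 71.844 g/mol = 0.18123 mol, giving 0.18123 Fe and 0.18123 O.
20.75 wt% Al2O3 ÷ 101.961 g/mol = 0.20351 mol, giving 0.40702 Al and 0.61053 O.
35.81 wt% SiO2 ÷ 60.083 g/mol = 0.59601 mol, giving 0.59601 Si and 1.19202 O.
Oxygen sums to 2.40204; scaling by 12/2.40204 = 4.99575 puts the formula on 12 O.
Fe: 0.18123 × 4.99575 = 0.905 atoms per formula unit.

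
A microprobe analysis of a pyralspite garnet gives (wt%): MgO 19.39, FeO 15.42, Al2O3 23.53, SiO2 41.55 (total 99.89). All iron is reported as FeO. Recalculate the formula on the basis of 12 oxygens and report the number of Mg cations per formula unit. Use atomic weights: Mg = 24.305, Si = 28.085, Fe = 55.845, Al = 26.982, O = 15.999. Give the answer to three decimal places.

2.083 Mg apfu

MgO: 19.39/40.304 = 0.48109 mol → 0.48109 mol Mg, 0.48109 mol O.
FeO: 15.42/71.844 = 0.21463 mol → 0.21463 mol Fe, 0.21463 mol O.
Al2O3: 23.53/101.961 = 0.23077 mol → 0.46154 mol Al, 0.69231 mol O.
SiO2: 41.55/60.083 = 0.69154 mol → 0.69154 mol Si, 1.38308 mol O.
Total oxygen = 2.77111 mol. Normalization factor = 12/2.77111 = 4.33039.
Mg per 12 O = 0.48109 × 4.33039 = 2.083.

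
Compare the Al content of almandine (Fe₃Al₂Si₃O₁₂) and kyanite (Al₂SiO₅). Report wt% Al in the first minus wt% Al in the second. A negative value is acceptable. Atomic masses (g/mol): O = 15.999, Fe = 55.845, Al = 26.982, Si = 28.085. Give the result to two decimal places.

-22.46 percentage points

First mineral: 53.964 g Al in 497.742 g formula = 10.84 wt% Al.
Second mineral: 53.964 g Al in 162.044 g formula = 33.30 wt% Al.
10.84% − 33.30% gives a difference of -22.46 percentage points.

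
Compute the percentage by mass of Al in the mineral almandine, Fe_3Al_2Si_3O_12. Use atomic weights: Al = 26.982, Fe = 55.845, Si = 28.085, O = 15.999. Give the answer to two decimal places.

10.84 weight percent

Molar mass of Fe_3Al_2Si_3O_12: 3·55.845 + 2·26.982 + 3·28.085 + 12·15.999 = 497.742 g/mol.
Mass of Al per formula unit: 2 × 26.982 = 53.964 g.
Weight fraction Al = 53.964 / 497.742 = 0.1084.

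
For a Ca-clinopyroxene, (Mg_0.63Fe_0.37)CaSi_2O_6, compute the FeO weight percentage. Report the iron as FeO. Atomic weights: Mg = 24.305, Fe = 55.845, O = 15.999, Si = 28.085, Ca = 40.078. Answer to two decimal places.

11.65 wt%

Formula mass = 228.217 g/mol.
0.37 Fe → 0.3700 mol FeO per formula unit; M(FeO) = 71.844, so FeO mass = 26.582 g.
26.582/228.217 × 100 = 11.65 wt%.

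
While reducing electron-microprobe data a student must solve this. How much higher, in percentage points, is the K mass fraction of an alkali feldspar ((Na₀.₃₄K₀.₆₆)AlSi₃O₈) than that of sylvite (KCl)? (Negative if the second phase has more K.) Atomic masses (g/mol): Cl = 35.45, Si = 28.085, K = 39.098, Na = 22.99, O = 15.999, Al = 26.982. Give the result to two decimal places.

-42.99 percentage points

K in (Na₀.₃₄K₀.₆₆)AlSi₃O₈: molar mass 272.850 g/mol; 0.66×39.098 = 25.805 g → 9.46 wt%.
K in KCl: molar mass 74.548 g/mol; 1×39.098 = 39.098 g → 52.45 wt%.
Difference = 9.46 − 52.45 = -42.99 percentage points.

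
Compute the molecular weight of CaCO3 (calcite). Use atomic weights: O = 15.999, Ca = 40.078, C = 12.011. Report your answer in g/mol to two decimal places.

Ca: 1 × 40.078 = 40.0780
C: 1 × 12.011 = 12.0110
O: 3 × 15.999 = 47.9970
Summing the contributions gives the formula mass.

100.09 g/mol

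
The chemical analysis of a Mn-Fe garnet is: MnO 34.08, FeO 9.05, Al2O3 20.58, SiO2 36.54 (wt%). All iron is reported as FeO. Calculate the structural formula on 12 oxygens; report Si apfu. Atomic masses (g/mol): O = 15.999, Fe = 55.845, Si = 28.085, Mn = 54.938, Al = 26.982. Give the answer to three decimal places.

3.005 Si apfu

MnO (M=70.937): mol = 0.48043; Mn = 0.48043, O = 0.48043.
FeO (M=71.844): mol = 0.12597; Fe = 0.12597, O = 0.12597.
Al2O3 (M=101.961): mol = 0.20184; Al = 0.40368, O = 0.60552.
SiO2 (M=60.083): mol = 0.60816; Si = 0.60816, O = 1.21632.
ΣO = 2.42824; factor = 12/ΣO = 4.94185.
Si apfu = 0.60816 × 4.94185 = 3.005.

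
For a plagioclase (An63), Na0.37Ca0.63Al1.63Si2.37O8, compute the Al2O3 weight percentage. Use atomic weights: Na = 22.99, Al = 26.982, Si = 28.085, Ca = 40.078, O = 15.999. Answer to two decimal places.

Molar mass of Na0.37Ca0.63Al1.63Si2.37O8 = 0.37*22.99 + 0.63*40.078 + 1.63*26.982 + 2.37*28.085 + 8*15.999 = 272.290 g/mol.
Each formula unit contains 1.63 Al, equivalent to 1.63/2 = 0.8150 mol Al2O3.
M(Al2O3) = 2×26.982 + 3×15.999 = 101.961 g/mol.
Mass of Al2O3 per formula unit = 0.8150 × 101.961 = 83.098 g.
Al2O3 wt% = 83.098 / 272.290 × 100 = 30.52%.

30.52 wt%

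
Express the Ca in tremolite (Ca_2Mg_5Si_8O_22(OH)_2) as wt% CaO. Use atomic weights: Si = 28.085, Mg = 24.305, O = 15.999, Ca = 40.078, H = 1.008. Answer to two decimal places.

13.81 wt%

Formula mass = 812.353 g/mol.
2 Ca → 2.0000 mol CaO per formula unit; M(CaO) = 56.077, so CaO mass = 112.154 g.
112.154/812.353 × 100 = 13.81 wt%.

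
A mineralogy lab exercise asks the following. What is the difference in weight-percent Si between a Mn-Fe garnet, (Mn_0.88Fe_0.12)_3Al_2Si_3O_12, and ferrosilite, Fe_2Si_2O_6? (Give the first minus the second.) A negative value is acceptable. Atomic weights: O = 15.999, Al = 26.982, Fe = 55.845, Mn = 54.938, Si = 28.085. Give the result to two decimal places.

M((Mn_0.88Fe_0.12)_3Al_2Si_3O_12) = 495.348 g/mol, so wt% Si = 84.255/495.348 × 100 = 17.01%.
M(Fe_2Si_2O_6) = 263.854 g/mol, so wt% Si = 56.170/263.854 × 100 = 21.29%.
17.01 − 21.29 = -4.28 pp.

-4.28 percentage points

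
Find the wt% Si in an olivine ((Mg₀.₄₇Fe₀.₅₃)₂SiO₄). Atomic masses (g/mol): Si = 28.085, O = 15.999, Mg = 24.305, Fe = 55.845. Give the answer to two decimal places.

16.13 mass %

Formula mass = 0.94·24.305 + 1.06·55.845 + 1·28.085 + 4·15.999 = 174.123 g/mol, of which 28.085 g is Si.
So Si makes up 28.085/174.123 = 0.1613 of the mass, i.e. 16.13%.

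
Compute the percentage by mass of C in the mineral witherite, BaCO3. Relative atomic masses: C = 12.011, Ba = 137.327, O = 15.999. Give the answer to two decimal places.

6.09 wt%

Formula mass = 1·137.327 + 1·12.011 + 3·15.999 = 197.335 g/mol, of which 12.011 g is C.
So C makes up 12.011/197.335 = 0.0609 of the mass, i.e. 6.09%.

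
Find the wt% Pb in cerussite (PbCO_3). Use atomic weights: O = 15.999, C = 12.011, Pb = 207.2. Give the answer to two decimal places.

77.54 wt%

M(PbCO_3) = 267.208 g/mol.
Pb contributes 1 × 207.2 = 207.200 g per mole.
207.200/267.208 = 0.7754 → 77.54%.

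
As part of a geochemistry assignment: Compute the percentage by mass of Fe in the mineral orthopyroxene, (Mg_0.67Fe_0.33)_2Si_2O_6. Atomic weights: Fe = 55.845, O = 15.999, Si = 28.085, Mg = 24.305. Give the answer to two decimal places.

16.63 mass %

Molar mass of (Mg_0.67Fe_0.33)_2Si_2O_6: 1.34·24.305 + 0.66·55.845 + 2·28.085 + 6·15.999 = 221.590 g/mol.
Mass of Fe per formula unit: 0.66 × 55.845 = 36.858 g.
Weight fraction Fe = 36.858 / 221.590 = 0.1663.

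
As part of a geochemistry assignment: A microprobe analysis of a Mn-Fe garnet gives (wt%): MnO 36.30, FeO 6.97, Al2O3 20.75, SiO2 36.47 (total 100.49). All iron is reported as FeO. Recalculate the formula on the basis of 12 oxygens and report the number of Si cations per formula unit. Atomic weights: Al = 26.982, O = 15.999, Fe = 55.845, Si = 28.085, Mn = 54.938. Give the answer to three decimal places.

36.30 wt% MnO ÷ 70.937 g/mol = 0.51172 mol, giving 0.51172 Mn and 0.51172 O.
6.97 wt% FeO ÷ 71.844 g/mol = 0.09702 mol, giving 0.09702 Fe and 0.09702 O.
20.75 wt% Al2O3 ÷ 101.961 g/mol = 0.20351 mol, giving 0.40702 Al and 0.61053 O.
36.47 wt% SiO2 ÷ 60.083 g/mol = 0.60699 mol, giving 0.60699 Si and 1.21398 O.
Oxygen sums to 2.43325; scaling by 12/2.43325 = 4.93168 puts the formula on 12 O.
Si: 0.60699 × 4.93168 = 2.993 atoms per formula unit.

2.993 Si apfu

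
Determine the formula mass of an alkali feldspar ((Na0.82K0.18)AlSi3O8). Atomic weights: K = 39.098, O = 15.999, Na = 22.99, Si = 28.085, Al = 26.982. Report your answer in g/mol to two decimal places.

M = 0.82(22.99) + 0.18(39.098) + 1(26.982) + 3(28.085) + 8(15.999)

265.12 g/mol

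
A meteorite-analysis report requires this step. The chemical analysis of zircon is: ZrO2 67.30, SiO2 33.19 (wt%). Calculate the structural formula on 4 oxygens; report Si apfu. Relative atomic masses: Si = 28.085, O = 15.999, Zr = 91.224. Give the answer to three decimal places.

ZrO2: 67.30/123.222 = 0.54617 mol → 0.54617 mol Zr, 1.09234 mol O.
SiO2: 33.19/60.083 = 0.55240 mol → 0.55240 mol Si, 1.10480 mol O.
Total oxygen = 2.19714 mol. Normalization factor = 4/2.19714 = 1.82055.
Si per 4 O = 0.55240 × 1.82055 = 1.006.

1.006 Si apfu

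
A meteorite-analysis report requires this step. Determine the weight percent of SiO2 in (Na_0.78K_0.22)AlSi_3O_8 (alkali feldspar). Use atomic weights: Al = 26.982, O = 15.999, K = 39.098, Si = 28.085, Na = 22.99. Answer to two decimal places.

67.82 wt%

Molar mass of (Na_0.78K_0.22)AlSi_3O_8 = 0.78*22.99 + 0.22*39.098 + 1*26.982 + 3*28.085 + 8*15.999 = 265.763 g/mol.
Each formula unit contains 3 Si, equivalent to 3/1 = 3.0000 mol SiO2.
M(SiO2) = 1×28.085 + 2×15.999 = 60.083 g/mol.
Mass of SiO2 per formula unit = 3.0000 × 60.083 = 180.249 g.
SiO2 wt% = 180.249 / 265.763 × 100 = 67.82%.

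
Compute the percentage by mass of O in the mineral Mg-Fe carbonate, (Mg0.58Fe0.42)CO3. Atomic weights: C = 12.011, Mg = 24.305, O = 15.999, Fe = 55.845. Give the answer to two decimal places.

Formula mass = 0.58·24.305 + 0.42·55.845 + 1·12.011 + 3·15.999 = 97.560 g/mol, of which 47.997 g is O.
So O makes up 47.997/97.560 = 0.4920 of the mass, i.e. 49.20%.

49.20 wt%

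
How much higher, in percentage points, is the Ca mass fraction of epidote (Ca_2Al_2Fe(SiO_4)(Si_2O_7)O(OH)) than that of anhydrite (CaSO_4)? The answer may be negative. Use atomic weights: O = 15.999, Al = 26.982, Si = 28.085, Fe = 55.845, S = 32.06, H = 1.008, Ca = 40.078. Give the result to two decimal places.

Ca in Ca_2Al_2Fe(SiO_4)(Si_2O_7)O(OH): molar mass 483.215 g/mol; 2×40.078 = 80.156 g → 16.59 wt%.
Ca in CaSO_4: molar mass 136.134 g/mol; 1×40.078 = 40.078 g → 29.44 wt%.
Difference = 16.59 − 29.44 = -12.85 percentage points.

-12.85 percentage points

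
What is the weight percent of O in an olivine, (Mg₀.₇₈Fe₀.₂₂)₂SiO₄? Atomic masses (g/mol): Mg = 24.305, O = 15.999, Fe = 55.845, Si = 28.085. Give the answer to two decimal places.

Formula mass = 1.56*24.305 + 0.44*55.845 + 1*28.085 + 4*15.999 = 154.569 g/mol, of which 63.996 g is O.
So O makes up 63.996/154.569 = 0.4140 of the mass, i.e. 41.40%.

41.40 wt%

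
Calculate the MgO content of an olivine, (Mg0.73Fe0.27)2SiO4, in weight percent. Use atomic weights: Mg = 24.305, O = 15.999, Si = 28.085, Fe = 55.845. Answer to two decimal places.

Formula mass = 157.723 g/mol.
1.46 Mg → 1.4600 mol MgO per formula unit; M(MgO) = 40.304, so MgO mass = 58.844 g.
58.844/157.723 × 100 = 37.31 wt%.

37.31 wt%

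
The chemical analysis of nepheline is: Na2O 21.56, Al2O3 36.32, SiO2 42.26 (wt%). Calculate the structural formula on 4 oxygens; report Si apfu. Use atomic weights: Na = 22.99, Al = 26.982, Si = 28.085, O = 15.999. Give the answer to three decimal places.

Na2O (M=61.979): mol = 0.34786; Na = 0.69572, O = 0.34786.
Al2O3 (M=101.961): mol = 0.35621; Al = 0.71242, O = 1.06863.
SiO2 (M=60.083): mol = 0.70336; Si = 0.70336, O = 1.40672.
ΣO = 2.82321; factor = 4/ΣO = 1.41683.
Si apfu = 0.70336 × 1.41683 = 0.997.

0.997 Si apfu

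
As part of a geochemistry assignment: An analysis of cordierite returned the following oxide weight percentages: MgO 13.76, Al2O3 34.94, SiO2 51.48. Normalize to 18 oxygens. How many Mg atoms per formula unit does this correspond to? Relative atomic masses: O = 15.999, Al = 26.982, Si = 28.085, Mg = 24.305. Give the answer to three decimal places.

MgO: 13.76/40.304 = 0.34141 mol → 0.34141 mol Mg, 0.34141 mol O.
Al2O3: 34.94/101.961 = 0.34268 mol → 0.68536 mol Al, 1.02804 mol O.
SiO2: 51.48/60.083 = 0.85681 mol → 0.85681 mol Si, 1.71362 mol O.
Total oxygen = 3.08307 mol. Normalization factor = 18/3.08307 = 5.83834.
Mg per 18 O = 0.34141 × 5.83834 = 1.993.

1.993 Mg apfu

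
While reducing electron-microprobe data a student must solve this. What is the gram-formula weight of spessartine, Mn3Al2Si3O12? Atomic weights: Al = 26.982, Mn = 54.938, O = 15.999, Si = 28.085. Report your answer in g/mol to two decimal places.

495.02 g/mol

Mn: 3 × 54.938 = 164.8140
Al: 2 × 26.982 = 53.9640
Si: 3 × 28.085 = 84.2550
O: 12 × 15.999 = 191.9880
Summing the contributions gives the formula mass.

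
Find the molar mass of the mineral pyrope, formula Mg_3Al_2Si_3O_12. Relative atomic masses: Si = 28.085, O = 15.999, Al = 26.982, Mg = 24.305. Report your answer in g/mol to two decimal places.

403.12 g/mol

The formula mass is the sum 3·24.305 + 2·26.982 + 3·28.085 + 12·15.999.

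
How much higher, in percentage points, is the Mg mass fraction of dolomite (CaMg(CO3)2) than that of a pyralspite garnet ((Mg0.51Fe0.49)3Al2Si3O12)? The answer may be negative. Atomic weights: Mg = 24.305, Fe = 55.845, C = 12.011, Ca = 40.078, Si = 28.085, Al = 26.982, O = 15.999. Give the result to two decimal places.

M(CaMg(CO3)2) = 184.399 g/mol, so wt% Mg = 24.305/184.399 × 100 = 13.18%.
M((Mg0.51Fe0.49)3Al2Si3O12) = 449.486 g/mol, so wt% Mg = 37.187/449.486 × 100 = 8.27%.
13.18 − 8.27 = 4.91 pp.

4.91 percentage points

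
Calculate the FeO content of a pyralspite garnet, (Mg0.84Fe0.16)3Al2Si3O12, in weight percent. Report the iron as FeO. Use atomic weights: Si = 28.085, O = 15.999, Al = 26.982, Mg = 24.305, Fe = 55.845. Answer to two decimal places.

Molar mass of (Mg0.84Fe0.16)3Al2Si3O12 = 2.52*24.305 + 0.48*55.845 + 2*26.982 + 3*28.085 + 12*15.999 = 418.261 g/mol.
Each formula unit contains 0.48 Fe, equivalent to 0.48/1 = 0.4800 mol FeO.
M(FeO) = 1×55.845 + 1×15.999 = 71.844 g/mol.
Mass of FeO per formula unit = 0.4800 × 71.844 = 34.485 g.
FeO wt% = 34.485 / 418.261 × 100 = 8.24%.

8.24 wt%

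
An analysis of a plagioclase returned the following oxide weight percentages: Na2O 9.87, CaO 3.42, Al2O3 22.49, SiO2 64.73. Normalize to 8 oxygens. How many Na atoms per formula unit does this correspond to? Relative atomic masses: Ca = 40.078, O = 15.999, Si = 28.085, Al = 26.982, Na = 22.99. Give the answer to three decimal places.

0.839 Na apfu

Na2O (M=61.979): mol = 0.15925; Na = 0.31850, O = 0.15925.
CaO (M=56.077): mol = 0.06099; Ca = 0.06099, O = 0.06099.
Al2O3 (M=101.961): mol = 0.22057; Al = 0.44114, O = 0.66171.
SiO2 (M=60.083): mol = 1.07734; Si = 1.07734, O = 2.15468.
ΣO = 3.03663; factor = 8/ΣO = 2.63450.
Na apfu = 0.31850 × 2.63450 = 0.839.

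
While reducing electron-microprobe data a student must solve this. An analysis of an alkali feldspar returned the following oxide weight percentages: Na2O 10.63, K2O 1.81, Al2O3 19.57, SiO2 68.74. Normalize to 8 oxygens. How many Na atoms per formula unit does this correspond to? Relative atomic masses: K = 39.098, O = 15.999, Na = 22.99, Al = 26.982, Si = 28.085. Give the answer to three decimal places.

0.898 Na apfu

Na2O: 10.63/61.979 = 0.17151 mol → 0.34302 mol Na, 0.17151 mol O.
K2O: 1.81/94.195 = 0.01922 mol → 0.03844 mol K, 0.01922 mol O.
Al2O3: 19.57/101.961 = 0.19194 mol → 0.38388 mol Al, 0.57582 mol O.
SiO2: 68.74/60.083 = 1.14408 mol → 1.14408 mol Si, 2.28816 mol O.
Total oxygen = 3.05471 mol. Normalization factor = 8/3.05471 = 2.61891.
Na per 8 O = 0.34302 × 2.61891 = 0.898.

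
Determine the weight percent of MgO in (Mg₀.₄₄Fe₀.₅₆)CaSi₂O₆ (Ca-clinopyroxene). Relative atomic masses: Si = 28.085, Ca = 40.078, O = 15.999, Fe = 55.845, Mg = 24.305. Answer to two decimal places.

Formula mass = 234.209 g/mol.
0.44 Mg → 0.4400 mol MgO per formula unit; M(MgO) = 40.304, so MgO mass = 17.734 g.
17.734/234.209 × 100 = 7.57 wt%.

7.57 wt%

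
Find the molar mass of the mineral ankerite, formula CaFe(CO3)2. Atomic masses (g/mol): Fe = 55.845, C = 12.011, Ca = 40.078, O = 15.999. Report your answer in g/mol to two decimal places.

Ca: 1 × 40.078 = 40.0780
Fe: 1 × 55.845 = 55.8450
C: 2 × 12.011 = 24.0220
O: 6 × 15.999 = 95.9940
Summing the contributions gives the formula mass.

215.94 g/mol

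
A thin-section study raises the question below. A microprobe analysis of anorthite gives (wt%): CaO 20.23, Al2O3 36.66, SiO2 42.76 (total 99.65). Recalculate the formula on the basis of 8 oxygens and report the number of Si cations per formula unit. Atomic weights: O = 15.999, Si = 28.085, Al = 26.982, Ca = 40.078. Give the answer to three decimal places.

1.989 Si apfu

CaO: 20.23/56.077 = 0.36075 mol → 0.36075 mol Ca, 0.36075 mol O.
Al2O3: 36.66/101.961 = 0.35955 mol → 0.71910 mol Al, 1.07865 mol O.
SiO2: 42.76/60.083 = 0.71168 mol → 0.71168 mol Si, 1.42336 mol O.
Total oxygen = 2.86276 mol. Normalization factor = 8/2.86276 = 2.79451.
Si per 8 O = 0.71168 × 2.79451 = 1.989.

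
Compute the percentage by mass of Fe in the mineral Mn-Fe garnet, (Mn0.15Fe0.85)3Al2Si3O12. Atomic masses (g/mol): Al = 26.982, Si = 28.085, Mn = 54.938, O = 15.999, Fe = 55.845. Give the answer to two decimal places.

28.63 weight percent

M((Mn0.15Fe0.85)3Al2Si3O12) = 497.334 g/mol.
Fe contributes 2.55 × 55.845 = 142.405 g per mole.
142.405/497.334 = 0.2863 → 28.63%.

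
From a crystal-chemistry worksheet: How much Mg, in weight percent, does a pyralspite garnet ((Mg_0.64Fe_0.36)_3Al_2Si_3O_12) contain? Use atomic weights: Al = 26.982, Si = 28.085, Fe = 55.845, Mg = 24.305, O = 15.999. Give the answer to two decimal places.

10.67 weight percent

M((Mg_0.64Fe_0.36)_3Al_2Si_3O_12) = 437.185 g/mol.
Mg contributes 1.92 × 24.305 = 46.666 g per mole.
46.666/437.185 = 0.1067 → 10.67%.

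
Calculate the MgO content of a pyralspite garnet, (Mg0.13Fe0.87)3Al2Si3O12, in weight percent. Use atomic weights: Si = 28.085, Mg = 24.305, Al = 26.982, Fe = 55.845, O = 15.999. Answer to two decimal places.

3.24 wt%

Molar mass of (Mg0.13Fe0.87)3Al2Si3O12 = 0.39×24.305 + 2.61×55.845 + 2×26.982 + 3×28.085 + 12×15.999 = 485.441 g/mol.
Each formula unit contains 0.39 Mg, equivalent to 0.39/1 = 0.3900 mol MgO.
M(MgO) = 1×24.305 + 1×15.999 = 40.304 g/mol.
Mass of MgO per formula unit = 0.3900 × 40.304 = 15.719 g.
MgO wt% = 15.719 / 485.441 × 100 = 3.24%.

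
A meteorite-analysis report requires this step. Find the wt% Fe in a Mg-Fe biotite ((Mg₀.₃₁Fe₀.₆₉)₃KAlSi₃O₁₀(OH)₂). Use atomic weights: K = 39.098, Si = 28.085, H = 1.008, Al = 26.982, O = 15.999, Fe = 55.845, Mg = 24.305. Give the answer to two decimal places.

23.96 wt%

Molar mass of (Mg₀.₃₁Fe₀.₆₉)₃KAlSi₃O₁₀(OH)₂: 0.93×24.305 + 2.07×55.845 + 1×39.098 + 1×26.982 + 3×28.085 + 12×15.999 + 2×1.008 = 482.542 g/mol.
Mass of Fe per formula unit: 2.07 × 55.845 = 115.599 g.
Weight fraction Fe = 115.599 / 482.542 = 0.2396.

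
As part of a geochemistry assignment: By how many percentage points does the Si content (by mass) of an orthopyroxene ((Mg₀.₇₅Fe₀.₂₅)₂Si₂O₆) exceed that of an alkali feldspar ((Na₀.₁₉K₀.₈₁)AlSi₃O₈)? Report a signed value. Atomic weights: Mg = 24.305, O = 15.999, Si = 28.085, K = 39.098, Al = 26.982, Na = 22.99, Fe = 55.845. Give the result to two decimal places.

M((Mg₀.₇₅Fe₀.₂₅)₂Si₂O₆) = 216.544 g/mol, so wt% Si = 56.170/216.544 × 100 = 25.94%.
M((Na₀.₁₉K₀.₈₁)AlSi₃O₈) = 275.266 g/mol, so wt% Si = 84.255/275.266 × 100 = 30.61%.
25.94 − 30.61 = -4.67 pp.

-4.67 percentage points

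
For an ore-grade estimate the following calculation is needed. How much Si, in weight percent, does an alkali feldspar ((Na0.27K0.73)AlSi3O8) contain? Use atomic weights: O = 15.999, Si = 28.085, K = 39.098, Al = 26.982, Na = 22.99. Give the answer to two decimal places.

Formula mass = 0.27*22.99 + 0.73*39.098 + 1*26.982 + 3*28.085 + 8*15.999 = 273.978 g/mol, of which 84.255 g is Si.
So Si makes up 84.255/273.978 = 0.3075 of the mass, i.e. 30.75%.

30.75 weight percent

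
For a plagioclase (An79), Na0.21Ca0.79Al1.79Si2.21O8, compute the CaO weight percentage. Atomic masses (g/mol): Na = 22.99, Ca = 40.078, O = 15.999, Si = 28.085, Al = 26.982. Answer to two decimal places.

16.12 wt%

Molar mass of Na0.21Ca0.79Al1.79Si2.21O8 = 0.21×22.99 + 0.79×40.078 + 1.79×26.982 + 2.21×28.085 + 8×15.999 = 274.847 g/mol.
Each formula unit contains 0.79 Ca, equivalent to 0.79/1 = 0.7900 mol CaO.
M(CaO) = 1×40.078 + 1×15.999 = 56.077 g/mol.
Mass of CaO per formula unit = 0.7900 × 56.077 = 44.301 g.
CaO wt% = 44.301 / 274.847 × 100 = 16.12%.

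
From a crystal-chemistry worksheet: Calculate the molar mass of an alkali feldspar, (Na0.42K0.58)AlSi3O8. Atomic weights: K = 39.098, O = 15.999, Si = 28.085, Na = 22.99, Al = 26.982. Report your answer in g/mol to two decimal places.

271.56 g/mol

M = 0.42(22.99) + 0.58(39.098) + 1(26.982) + 3(28.085) + 8(15.999)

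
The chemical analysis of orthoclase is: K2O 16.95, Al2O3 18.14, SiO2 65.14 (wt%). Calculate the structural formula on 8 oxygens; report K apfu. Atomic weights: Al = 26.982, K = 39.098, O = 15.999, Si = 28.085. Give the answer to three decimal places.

0.999 K apfu

K2O: 16.95/94.195 = 0.17995 mol → 0.35990 mol K, 0.17995 mol O.
Al2O3: 18.14/101.961 = 0.17791 mol → 0.35582 mol Al, 0.53373 mol O.
SiO2: 65.14/60.083 = 1.08417 mol → 1.08417 mol Si, 2.16834 mol O.
Total oxygen = 2.88202 mol. Normalization factor = 8/2.88202 = 2.77583.
K per 8 O = 0.35990 × 2.77583 = 0.999.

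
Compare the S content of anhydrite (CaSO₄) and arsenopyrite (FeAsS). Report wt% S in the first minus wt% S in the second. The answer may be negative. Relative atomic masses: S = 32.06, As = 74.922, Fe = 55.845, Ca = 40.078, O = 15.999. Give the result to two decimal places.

First mineral: 32.060 g S in 136.134 g formula = 23.55 wt% S.
Second mineral: 32.060 g S in 162.827 g formula = 19.69 wt% S.
23.55% − 19.69% gives a difference of 3.86 percentage points.

3.86 percentage points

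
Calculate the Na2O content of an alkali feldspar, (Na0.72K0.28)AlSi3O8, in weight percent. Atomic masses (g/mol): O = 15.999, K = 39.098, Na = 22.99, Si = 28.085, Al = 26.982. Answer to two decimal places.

8.37 wt%

M((Na0.72K0.28)AlSi3O8) = 266.729 g/mol; M(Na2O) = 61.979 g/mol.
Moles Na2O per formula unit = 0.72 Na ÷ 2 = 0.3600.
Na2O fraction = (0.3600 × 61.979) / 266.729 = 22.312/266.729 = 0.0837.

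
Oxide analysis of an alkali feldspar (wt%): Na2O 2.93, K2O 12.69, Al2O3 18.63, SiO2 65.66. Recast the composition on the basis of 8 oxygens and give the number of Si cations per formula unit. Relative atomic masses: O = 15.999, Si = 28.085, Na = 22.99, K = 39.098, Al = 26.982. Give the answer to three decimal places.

2.998 Si apfu

2.93 wt% Na2O ÷ 61.979 g/mol = 0.04727 mol, giving 0.09454 Na and 0.04727 O.
12.69 wt% K2O ÷ 94.195 g/mol = 0.13472 mol, giving 0.26944 K and 0.13472 O.
18.63 wt% Al2O3 ÷ 101.961 g/mol = 0.18272 mol, giving 0.36544 Al and 0.54816 O.
65.66 wt% SiO2 ÷ 60.083 g/mol = 1.09282 mol, giving 1.09282 Si and 2.18564 O.
Oxygen sums to 2.91579; scaling by 8/2.91579 = 2.74368 puts the formula on 8 O.
Si: 1.09282 × 2.74368 = 2.998 atoms per formula unit.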